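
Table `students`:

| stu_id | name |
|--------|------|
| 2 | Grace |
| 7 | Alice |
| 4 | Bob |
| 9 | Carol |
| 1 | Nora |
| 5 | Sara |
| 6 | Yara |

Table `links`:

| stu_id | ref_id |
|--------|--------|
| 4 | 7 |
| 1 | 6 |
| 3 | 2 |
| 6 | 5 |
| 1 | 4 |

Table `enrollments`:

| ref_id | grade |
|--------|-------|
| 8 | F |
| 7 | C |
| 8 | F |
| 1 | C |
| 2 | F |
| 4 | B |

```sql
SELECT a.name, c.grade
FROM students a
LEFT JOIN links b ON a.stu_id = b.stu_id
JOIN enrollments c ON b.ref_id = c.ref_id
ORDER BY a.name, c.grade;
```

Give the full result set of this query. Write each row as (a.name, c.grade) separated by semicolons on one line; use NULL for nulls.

Evaluate left to right. First `students a LEFT JOIN links b` on stu_id: 8 row(s).
Then INNER JOIN `enrollments c` on ref_id: keep only rows whose b.ref_id appears in c.

(Bob, C); (Nora, B)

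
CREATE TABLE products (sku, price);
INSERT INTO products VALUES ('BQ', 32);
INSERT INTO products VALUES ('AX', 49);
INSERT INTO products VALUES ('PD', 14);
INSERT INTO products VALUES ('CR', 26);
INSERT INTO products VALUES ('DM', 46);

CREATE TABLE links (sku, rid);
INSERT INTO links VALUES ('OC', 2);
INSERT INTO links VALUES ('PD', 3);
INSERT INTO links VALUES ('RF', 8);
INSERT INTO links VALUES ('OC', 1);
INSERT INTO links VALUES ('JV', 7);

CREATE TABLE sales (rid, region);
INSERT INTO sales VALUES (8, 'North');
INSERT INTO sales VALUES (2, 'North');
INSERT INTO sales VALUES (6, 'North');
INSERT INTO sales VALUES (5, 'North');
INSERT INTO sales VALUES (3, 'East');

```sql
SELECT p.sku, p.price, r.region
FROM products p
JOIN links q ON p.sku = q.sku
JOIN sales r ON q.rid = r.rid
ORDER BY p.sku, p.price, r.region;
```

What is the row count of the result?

1

Step 1 — p INNER JOIN q on sku → 1 row(s).
Then INNER JOIN `sales r` on rid: keep only rows whose q.rid appears in r.
Result: 1 row(s).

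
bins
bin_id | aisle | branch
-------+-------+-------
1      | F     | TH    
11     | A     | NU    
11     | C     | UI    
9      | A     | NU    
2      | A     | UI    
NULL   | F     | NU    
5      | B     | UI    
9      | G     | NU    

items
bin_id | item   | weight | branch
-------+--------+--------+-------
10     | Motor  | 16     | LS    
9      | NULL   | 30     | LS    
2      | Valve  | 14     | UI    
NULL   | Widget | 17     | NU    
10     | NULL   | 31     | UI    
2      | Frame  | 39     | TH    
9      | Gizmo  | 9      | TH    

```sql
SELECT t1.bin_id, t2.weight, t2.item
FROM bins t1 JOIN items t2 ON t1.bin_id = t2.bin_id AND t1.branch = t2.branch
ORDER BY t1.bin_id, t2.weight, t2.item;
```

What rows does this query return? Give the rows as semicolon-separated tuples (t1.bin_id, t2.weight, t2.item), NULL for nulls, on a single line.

INNER JOIN keeps only pairs where the ON condition holds.
Matching on t1.bin_id = t2.bin_id AND t1.branch = t2.branch. A NULL in a compared column never satisfies the condition.
- bin_id=1, branch=TH: no matching t2 row, dropped.
- bin_id=11, branch=NU: no matching t2 row, dropped.
- bin_id=11, branch=UI: no matching t2 row, dropped.
- bin_id=9, branch=NU: no matching t2 row, dropped.
- bin_id=2, branch=UI: 1 matching t2 row(s), so 1 row(s) emitted.
- bin_id=NULL, branch=NU: no matching t2 row, dropped.
- bin_id=5, branch=UI: no matching t2 row, dropped.
- bin_id=9, branch=NU: no matching t2 row, dropped.
After projecting and ordering:
t1.bin_id | t2.weight | t2.item
2 | 14 | Valve

(2, 14, Valve)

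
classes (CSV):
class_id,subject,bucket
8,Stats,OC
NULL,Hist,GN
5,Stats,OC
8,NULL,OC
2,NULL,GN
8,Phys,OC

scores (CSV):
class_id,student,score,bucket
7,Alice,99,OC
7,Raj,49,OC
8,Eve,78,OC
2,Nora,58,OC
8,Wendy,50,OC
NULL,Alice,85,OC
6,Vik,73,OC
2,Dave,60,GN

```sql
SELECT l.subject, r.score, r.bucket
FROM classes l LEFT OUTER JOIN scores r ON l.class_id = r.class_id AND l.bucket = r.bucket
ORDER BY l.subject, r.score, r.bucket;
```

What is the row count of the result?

LEFT JOIN keeps every row from `classes`; unmatched rows get NULL for `scores`'s columns.
Matching on l.class_id = r.class_id AND l.bucket = r.bucket. A NULL in a compared column never satisfies the condition.
Matched pairs: 7; unmatched l rows kept: 2.
Total: 7 matched + 2 padded = 9 rows.

9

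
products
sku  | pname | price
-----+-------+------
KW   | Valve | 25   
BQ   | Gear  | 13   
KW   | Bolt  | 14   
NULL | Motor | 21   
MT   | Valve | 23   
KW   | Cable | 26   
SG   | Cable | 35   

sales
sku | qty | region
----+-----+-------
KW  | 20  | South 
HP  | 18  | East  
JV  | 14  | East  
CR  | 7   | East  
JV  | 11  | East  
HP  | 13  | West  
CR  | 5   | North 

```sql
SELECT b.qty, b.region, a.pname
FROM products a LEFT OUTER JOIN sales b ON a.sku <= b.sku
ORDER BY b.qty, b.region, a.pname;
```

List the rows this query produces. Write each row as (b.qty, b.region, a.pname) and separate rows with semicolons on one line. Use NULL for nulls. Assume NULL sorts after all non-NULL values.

(5, North, Gear); (7, East, Gear); (11, East, Gear); (13, West, Gear); (14, East, Gear); (18, East, Gear); (20, South, Bolt); (20, South, Cable); (20, South, Gear); (20, South, Valve); (NULL, NULL, Cable); (NULL, NULL, Motor); (NULL, NULL, Valve)

LEFT JOIN keeps every row from `products`; unmatched rows get NULL for `sales`'s columns.
Matching on a.sku <= b.sku. A NULL in a compared column never satisfies the condition.
Matched pairs: 10; unmatched a rows kept: 3.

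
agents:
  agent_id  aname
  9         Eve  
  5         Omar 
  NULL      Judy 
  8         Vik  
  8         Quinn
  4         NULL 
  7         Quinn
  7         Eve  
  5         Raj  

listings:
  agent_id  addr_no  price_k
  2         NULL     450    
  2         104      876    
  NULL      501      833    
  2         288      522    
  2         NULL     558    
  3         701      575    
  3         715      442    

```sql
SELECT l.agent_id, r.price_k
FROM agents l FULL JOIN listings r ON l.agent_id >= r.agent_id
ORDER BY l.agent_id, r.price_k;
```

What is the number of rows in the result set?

50

FULL OUTER JOIN keeps every row from both sides; unmatched rows get NULL for the other side's columns.
Matching on l.agent_id >= r.agent_id. A NULL in a compared column never satisfies the condition.
- l row (agent_id=9): matches 6 r row(s) → 6 output row(s).
- l row (agent_id=5): matches 6 r row(s) → 6 output row(s).
- l row (agent_id=NULL): no match → kept, r columns NULL.
- l row (agent_id=8): matches 6 r row(s) → 6 output row(s).
- l row (agent_id=8): matches 6 r row(s) → 6 output row(s).
- l row (agent_id=4): matches 6 r row(s) → 6 output row(s).
- l row (agent_id=7): matches 6 r row(s) → 6 output row(s).
- l row (agent_id=7): matches 6 r row(s) → 6 output row(s).
- l row (agent_id=5): matches 6 r row(s) → 6 output row(s).
- 1 r row(s) had no l match → kept, l columns NULL.
Total: 48 matched + 2 padded = 50 rows.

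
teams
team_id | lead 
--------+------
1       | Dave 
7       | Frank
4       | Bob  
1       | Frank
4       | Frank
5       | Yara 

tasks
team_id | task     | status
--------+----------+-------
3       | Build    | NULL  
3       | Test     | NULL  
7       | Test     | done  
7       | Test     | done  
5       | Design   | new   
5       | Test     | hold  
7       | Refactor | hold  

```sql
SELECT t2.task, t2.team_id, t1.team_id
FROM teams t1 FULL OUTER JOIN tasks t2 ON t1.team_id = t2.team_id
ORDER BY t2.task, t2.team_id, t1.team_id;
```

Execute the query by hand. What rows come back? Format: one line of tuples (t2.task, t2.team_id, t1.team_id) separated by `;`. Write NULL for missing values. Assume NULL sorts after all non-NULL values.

(Build, 3, NULL); (Design, 5, 5); (Refactor, 7, 7); (Test, 3, NULL); (Test, 5, 5); (Test, 7, 7); (Test, 7, 7); (NULL, NULL, 1); (NULL, NULL, 1); (NULL, NULL, 4); (NULL, NULL, 4)

FULL OUTER JOIN keeps every row from both sides; unmatched rows get NULL for the other side's columns.
Matching on t1.team_id = t2.team_id.
Matched pairs: 5; unmatched t1 rows kept: 4; unmatched t2 rows kept: 2.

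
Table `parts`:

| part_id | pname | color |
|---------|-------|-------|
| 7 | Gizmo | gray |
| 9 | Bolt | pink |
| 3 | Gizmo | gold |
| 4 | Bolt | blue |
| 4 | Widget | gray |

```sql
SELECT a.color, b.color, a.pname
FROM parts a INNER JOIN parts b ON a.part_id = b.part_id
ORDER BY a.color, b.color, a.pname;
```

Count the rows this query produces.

7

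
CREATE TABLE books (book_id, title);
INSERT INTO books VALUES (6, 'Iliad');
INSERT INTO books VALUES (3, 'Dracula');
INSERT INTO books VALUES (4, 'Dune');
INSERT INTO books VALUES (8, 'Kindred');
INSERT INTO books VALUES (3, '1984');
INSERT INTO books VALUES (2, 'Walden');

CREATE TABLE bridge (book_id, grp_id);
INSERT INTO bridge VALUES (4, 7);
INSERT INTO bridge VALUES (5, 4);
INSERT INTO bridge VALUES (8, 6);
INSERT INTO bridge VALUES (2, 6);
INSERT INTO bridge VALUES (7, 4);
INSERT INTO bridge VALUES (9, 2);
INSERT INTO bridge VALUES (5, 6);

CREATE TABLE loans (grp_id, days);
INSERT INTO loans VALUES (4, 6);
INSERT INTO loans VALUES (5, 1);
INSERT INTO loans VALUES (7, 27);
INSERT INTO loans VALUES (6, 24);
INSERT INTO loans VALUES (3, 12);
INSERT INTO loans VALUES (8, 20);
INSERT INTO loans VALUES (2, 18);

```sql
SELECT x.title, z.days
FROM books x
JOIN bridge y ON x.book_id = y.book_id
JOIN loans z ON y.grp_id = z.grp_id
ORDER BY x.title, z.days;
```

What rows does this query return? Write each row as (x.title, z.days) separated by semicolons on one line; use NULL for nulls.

Evaluate left to right. First `books x INNER JOIN bridge y` on book_id: 3 row(s).
Then INNER JOIN `loans z` on grp_id: keep only rows whose y.grp_id appears in z.

(Dune, 27); (Kindred, 24); (Walden, 24)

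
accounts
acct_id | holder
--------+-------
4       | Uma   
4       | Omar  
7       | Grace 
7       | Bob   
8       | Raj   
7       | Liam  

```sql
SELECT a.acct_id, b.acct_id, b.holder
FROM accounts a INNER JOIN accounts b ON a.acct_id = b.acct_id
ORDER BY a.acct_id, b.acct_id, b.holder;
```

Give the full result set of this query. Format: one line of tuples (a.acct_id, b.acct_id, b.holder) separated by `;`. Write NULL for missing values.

INNER JOIN keeps only pairs where the ON condition holds.
Matching on a.acct_id = b.acct_id.
- a (acct_id=4) pairs with 2 row(s) of b.
- a (acct_id=4) pairs with 2 row(s) of b.
- a (acct_id=7) pairs with 3 row(s) of b.
- a (acct_id=7) pairs with 3 row(s) of b.
- a (acct_id=8) pairs with 1 row(s) of b.
- a (acct_id=7) pairs with 3 row(s) of b.

(4, 4, Omar); (4, 4, Omar); (4, 4, Uma); (4, 4, Uma); (7, 7, Bob); (7, 7, Bob); (7, 7, Bob); (7, 7, Grace); (7, 7, Grace); (7, 7, Grace); (7, 7, Liam); (7, 7, Liam); (7, 7, Liam); (8, 8, Raj)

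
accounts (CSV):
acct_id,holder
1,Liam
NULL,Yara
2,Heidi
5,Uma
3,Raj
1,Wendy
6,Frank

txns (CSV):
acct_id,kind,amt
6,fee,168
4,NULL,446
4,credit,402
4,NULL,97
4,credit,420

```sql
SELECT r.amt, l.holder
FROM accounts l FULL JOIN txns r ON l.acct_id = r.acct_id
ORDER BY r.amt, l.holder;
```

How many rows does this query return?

11

FULL OUTER JOIN keeps every row from both sides; unmatched rows get NULL for the other side's columns.
Matching on l.acct_id = r.acct_id. A NULL in a compared column never satisfies the condition.
- l (acct_id=1) has no partner → padded with NULL.
- l (acct_id=NULL) has no partner → padded with NULL.
- l (acct_id=2) has no partner → padded with NULL.
- l (acct_id=5) has no partner → padded with NULL.
- l (acct_id=3) has no partner → padded with NULL.
- l (acct_id=1) has no partner → padded with NULL.
- l (acct_id=6) pairs with 1 row(s) of r.
- 4 row(s) from r found no l partner → padded with NULL.
Total: 1 matched + 10 padded = 11 rows.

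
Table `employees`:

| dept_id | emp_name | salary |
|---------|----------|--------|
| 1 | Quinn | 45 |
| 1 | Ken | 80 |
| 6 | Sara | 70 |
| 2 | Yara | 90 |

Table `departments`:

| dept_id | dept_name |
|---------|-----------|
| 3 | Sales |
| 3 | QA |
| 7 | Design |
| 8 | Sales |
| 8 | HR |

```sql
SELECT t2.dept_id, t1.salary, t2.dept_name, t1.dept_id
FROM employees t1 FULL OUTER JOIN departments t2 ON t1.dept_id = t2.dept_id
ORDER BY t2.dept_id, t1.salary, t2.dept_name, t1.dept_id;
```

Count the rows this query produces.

9

FULL OUTER JOIN keeps every row from both sides; unmatched rows get NULL for the other side's columns.
Matching on t1.dept_id = t2.dept_id.
- t1[0] dept_id=1 → no match; kept with NULLs on the t2 side.
- t1[1] dept_id=1 → no match; kept with NULLs on the t2 side.
- t1[2] dept_id=6 → no match; kept with NULLs on the t2 side.
- t1[3] dept_id=2 → no match; kept with NULLs on the t2 side.
- 5 t2 row(s) had no t1 match → kept, t1 columns NULL.
Total: 0 matched + 9 padded = 9 rows.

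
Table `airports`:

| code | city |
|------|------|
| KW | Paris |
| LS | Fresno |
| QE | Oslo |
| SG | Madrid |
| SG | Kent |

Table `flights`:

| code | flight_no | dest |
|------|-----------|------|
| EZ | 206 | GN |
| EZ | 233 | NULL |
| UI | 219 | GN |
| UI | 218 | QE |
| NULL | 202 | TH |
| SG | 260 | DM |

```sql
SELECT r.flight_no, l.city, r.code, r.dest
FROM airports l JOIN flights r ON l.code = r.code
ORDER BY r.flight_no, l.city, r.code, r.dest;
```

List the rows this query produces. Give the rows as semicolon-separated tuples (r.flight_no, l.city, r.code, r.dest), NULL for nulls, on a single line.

(260, Kent, SG, DM); (260, Madrid, SG, DM)

INNER JOIN keeps only pairs where the ON condition holds.
Matching on l.code = r.code. A NULL in a compared column never satisfies the condition.
- l (code=KW) has no partner → excluded.
- l (code=LS) has no partner → excluded.
- l (code=QE) has no partner → excluded.
- l (code=SG) pairs with 1 row(s) of r.
- l (code=SG) pairs with 1 row(s) of r.
After projecting and ordering:
r.flight_no | l.city | r.code | r.dest
260 | Kent | SG | DM
260 | Madrid | SG | DM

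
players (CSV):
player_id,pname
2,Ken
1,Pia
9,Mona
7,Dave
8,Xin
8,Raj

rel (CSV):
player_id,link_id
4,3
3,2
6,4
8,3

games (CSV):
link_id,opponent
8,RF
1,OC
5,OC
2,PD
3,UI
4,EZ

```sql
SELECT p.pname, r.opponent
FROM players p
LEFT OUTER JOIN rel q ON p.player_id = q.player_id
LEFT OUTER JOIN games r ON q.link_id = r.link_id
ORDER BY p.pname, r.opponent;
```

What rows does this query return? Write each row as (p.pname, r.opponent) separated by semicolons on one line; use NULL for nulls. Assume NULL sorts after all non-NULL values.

(Dave, NULL); (Ken, NULL); (Mona, NULL); (Pia, NULL); (Raj, UI); (Xin, UI)

Step 1 — p LEFT JOIN q on player_id → 6 row(s).
Then LEFT JOIN `games r` on link_id: each of those 6 rows is kept; rows whose q.link_id has no match in r get NULL for r's columns.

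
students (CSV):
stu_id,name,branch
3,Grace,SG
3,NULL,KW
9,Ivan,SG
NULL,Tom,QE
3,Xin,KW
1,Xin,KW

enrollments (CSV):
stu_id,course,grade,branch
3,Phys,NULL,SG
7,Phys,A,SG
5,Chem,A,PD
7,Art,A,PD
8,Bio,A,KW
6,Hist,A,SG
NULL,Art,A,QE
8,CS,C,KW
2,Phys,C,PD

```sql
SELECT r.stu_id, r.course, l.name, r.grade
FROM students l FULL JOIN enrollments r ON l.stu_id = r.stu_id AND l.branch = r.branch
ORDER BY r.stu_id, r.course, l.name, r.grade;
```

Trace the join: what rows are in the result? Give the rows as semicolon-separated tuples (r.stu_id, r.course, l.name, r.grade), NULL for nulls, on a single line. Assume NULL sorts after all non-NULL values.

FULL OUTER JOIN keeps every row from both sides; unmatched rows get NULL for the other side's columns.
Matching on l.stu_id = r.stu_id AND l.branch = r.branch. A NULL in a compared column never satisfies the condition.
- l[0] stu_id=3, branch=SG → 1 match(es) in r → 1 row(s).
- l[1] stu_id=3, branch=KW → no match; kept with NULLs on the r side.
- l[2] stu_id=9, branch=SG → no match; kept with NULLs on the r side.
- l[3] stu_id=NULL, branch=QE → no match; kept with NULLs on the r side.
- l[4] stu_id=3, branch=KW → no match; kept with NULLs on the r side.
- l[5] stu_id=1, branch=KW → no match; kept with NULLs on the r side.
- plus 8 unmatched r row(s), each kept with NULL l columns.

(2, Phys, NULL, C); (3, Phys, Grace, NULL); (5, Chem, NULL, A); (6, Hist, NULL, A); (7, Art, NULL, A); (7, Phys, NULL, A); (8, Bio, NULL, A); (8, CS, NULL, C); (NULL, Art, NULL, A); (NULL, NULL, Ivan, NULL); (NULL, NULL, Tom, NULL); (NULL, NULL, Xin, NULL); (NULL, NULL, Xin, NULL); (NULL, NULL, NULL, NULL)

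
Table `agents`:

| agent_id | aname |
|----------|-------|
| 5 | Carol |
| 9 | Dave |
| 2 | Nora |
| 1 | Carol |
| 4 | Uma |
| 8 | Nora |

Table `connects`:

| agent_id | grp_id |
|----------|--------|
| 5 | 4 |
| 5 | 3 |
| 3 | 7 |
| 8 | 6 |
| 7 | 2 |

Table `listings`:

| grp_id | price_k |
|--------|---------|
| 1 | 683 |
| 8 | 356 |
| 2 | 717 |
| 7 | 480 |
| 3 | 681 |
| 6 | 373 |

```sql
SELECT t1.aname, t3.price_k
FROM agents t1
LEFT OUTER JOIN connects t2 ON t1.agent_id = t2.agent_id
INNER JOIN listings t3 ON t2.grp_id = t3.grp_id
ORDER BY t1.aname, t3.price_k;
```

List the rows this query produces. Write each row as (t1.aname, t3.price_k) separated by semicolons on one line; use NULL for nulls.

(Carol, 681); (Nora, 373)

Evaluate left to right. First `agents t1 LEFT JOIN connects t2` on agent_id: 7 row(s).
Then INNER JOIN `listings t3` on grp_id: keep only rows whose t2.grp_id appears in t3.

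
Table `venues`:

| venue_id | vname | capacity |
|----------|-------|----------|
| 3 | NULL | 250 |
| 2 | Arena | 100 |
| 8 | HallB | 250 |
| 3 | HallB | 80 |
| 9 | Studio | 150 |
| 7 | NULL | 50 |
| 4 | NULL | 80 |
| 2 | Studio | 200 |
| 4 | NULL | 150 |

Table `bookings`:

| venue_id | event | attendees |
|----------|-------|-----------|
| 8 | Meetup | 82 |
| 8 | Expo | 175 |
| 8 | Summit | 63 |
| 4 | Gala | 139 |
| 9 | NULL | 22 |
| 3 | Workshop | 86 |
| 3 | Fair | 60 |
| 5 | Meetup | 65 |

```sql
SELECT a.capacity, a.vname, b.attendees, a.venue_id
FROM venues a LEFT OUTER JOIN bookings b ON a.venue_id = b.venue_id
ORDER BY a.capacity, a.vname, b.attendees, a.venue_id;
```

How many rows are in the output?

LEFT JOIN keeps every row from `venues`; unmatched rows get NULL for `bookings`'s columns.
Matching on a.venue_id = b.venue_id.
- a row (venue_id=3): matches 2 b row(s) → 2 output row(s).
- a row (venue_id=2): no match → kept, b columns NULL.
- a row (venue_id=8): matches 3 b row(s) → 3 output row(s).
- a row (venue_id=3): matches 2 b row(s) → 2 output row(s).
- a row (venue_id=9): matches 1 b row(s) → 1 output row(s).
- a row (venue_id=7): no match → kept, b columns NULL.
- a row (venue_id=4): matches 1 b row(s) → 1 output row(s).
- a row (venue_id=2): no match → kept, b columns NULL.
- a row (venue_id=4): matches 1 b row(s) → 1 output row(s).
Total: 10 matched + 3 padded = 13 rows.

13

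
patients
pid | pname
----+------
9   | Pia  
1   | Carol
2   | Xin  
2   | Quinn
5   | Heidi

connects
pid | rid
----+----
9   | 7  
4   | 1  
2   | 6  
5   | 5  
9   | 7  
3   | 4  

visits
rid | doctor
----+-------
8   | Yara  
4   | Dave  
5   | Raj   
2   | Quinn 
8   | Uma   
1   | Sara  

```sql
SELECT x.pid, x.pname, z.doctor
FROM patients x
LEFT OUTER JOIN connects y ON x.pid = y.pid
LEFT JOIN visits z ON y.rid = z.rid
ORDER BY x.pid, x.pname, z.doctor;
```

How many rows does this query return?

6

Joins associate left-to-right: patients LEFT JOIN connects on pid gives 6 intermediate row(s).
Then LEFT JOIN `visits z` on rid: each of those 6 rows is kept; rows whose y.rid has no match in z get NULL for z's columns.
Result: 6 row(s).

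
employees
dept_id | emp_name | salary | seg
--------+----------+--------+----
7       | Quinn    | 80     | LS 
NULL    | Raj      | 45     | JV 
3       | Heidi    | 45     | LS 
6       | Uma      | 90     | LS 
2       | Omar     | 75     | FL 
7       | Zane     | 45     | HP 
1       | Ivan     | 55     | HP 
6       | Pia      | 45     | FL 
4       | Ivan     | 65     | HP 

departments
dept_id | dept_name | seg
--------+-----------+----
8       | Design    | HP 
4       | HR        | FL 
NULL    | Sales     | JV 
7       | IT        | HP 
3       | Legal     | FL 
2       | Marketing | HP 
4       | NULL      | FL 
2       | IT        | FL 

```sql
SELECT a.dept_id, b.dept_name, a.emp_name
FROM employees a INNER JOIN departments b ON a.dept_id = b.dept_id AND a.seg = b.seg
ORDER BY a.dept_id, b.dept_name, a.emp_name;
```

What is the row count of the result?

INNER JOIN keeps only pairs where the ON condition holds.
Matching on a.dept_id = b.dept_id AND a.seg = b.seg. A NULL in a compared column never satisfies the condition.
- a[0] dept_id=7, seg=LS → no match; dropped.
- a[1] dept_id=NULL, seg=JV → no match; dropped.
- a[2] dept_id=3, seg=LS → no match; dropped.
- a[3] dept_id=6, seg=LS → no match; dropped.
- a[4] dept_id=2, seg=FL → 1 match(es) in b → 1 row(s).
- a[5] dept_id=7, seg=HP → 1 match(es) in b → 1 row(s).
- a[6] dept_id=1, seg=HP → no match; dropped.
- a[7] dept_id=6, seg=FL → no match; dropped.
- a[8] dept_id=4, seg=HP → no match; dropped.
Total: 2 rows.

2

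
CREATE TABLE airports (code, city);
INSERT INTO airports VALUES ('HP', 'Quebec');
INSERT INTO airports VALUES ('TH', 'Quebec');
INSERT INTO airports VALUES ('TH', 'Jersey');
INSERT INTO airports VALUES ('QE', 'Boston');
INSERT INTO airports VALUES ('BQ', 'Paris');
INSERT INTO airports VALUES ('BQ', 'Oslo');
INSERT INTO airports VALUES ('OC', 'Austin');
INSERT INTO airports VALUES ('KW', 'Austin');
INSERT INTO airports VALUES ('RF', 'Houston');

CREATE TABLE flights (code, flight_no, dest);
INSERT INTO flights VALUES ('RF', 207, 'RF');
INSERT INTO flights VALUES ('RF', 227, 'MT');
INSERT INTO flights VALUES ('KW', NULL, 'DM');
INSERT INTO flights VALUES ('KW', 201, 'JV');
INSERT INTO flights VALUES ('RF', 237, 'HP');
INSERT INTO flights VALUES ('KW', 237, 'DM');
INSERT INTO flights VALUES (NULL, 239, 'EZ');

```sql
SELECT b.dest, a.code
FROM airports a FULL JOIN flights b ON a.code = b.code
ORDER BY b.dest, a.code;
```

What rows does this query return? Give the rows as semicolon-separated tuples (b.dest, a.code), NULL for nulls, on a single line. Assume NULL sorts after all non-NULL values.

(DM, KW); (DM, KW); (EZ, NULL); (HP, RF); (JV, KW); (MT, RF); (RF, RF); (NULL, BQ); (NULL, BQ); (NULL, HP); (NULL, OC); (NULL, QE); (NULL, TH); (NULL, TH)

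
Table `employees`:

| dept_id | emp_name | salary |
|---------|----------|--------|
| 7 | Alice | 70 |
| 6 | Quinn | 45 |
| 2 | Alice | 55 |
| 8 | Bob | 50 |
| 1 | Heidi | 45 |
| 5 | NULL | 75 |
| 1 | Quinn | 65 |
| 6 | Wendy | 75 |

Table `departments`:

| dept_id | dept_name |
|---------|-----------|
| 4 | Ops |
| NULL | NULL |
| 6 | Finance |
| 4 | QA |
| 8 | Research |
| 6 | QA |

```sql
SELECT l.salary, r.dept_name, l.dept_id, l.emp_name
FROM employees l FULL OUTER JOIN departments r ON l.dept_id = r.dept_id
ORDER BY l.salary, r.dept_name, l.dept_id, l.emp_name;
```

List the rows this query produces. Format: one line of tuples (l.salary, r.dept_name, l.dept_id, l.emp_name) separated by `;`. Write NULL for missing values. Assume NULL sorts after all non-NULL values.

(45, Finance, 6, Quinn); (45, QA, 6, Quinn); (45, NULL, 1, Heidi); (50, Research, 8, Bob); (55, NULL, 2, Alice); (65, NULL, 1, Quinn); (70, NULL, 7, Alice); (75, Finance, 6, Wendy); (75, QA, 6, Wendy); (75, NULL, 5, NULL); (NULL, Ops, NULL, NULL); (NULL, QA, NULL, NULL); (NULL, NULL, NULL, NULL)

FULL OUTER JOIN keeps every row from both sides; unmatched rows get NULL for the other side's columns.
Matching on l.dept_id = r.dept_id. A NULL in a compared column never satisfies the condition.
Matched pairs: 5; unmatched l rows kept: 5; unmatched r rows kept: 3.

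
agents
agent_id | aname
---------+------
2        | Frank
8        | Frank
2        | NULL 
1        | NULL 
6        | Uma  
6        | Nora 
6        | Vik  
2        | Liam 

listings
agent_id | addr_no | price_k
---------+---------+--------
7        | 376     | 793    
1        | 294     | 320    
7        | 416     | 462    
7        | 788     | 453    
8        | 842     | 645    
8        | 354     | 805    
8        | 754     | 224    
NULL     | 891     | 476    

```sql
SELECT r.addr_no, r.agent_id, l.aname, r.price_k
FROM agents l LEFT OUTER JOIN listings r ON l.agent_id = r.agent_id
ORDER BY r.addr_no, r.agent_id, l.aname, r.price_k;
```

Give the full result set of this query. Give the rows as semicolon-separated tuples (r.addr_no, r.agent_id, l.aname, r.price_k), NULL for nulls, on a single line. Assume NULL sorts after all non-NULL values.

LEFT JOIN keeps every row from `agents`; unmatched rows get NULL for `listings`'s columns.
Matching on l.agent_id = r.agent_id. A NULL in a compared column never satisfies the condition.
- l (agent_id=2) has no partner → padded with NULL.
- l (agent_id=8) pairs with 3 row(s) of r.
- l (agent_id=2) has no partner → padded with NULL.
- l (agent_id=1) pairs with 1 row(s) of r.
- l (agent_id=6) has no partner → padded with NULL.
- l (agent_id=6) has no partner → padded with NULL.
- l (agent_id=6) has no partner → padded with NULL.
- l (agent_id=2) has no partner → padded with NULL.
After projecting and ordering:
r.addr_no | r.agent_id | l.aname | r.price_k
294 | 1 | NULL | 320
354 | 8 | Frank | 805
754 | 8 | Frank | 224
842 | 8 | Frank | 645
NULL | NULL | Frank | NULL
NULL | NULL | Liam | NULL
NULL | NULL | Nora | NULL
NULL | NULL | Uma | NULL
NULL | NULL | Vik | NULL
NULL | NULL | NULL | NULL

(294, 1, NULL, 320); (354, 8, Frank, 805); (754, 8, Frank, 224); (842, 8, Frank, 645); (NULL, NULL, Frank, NULL); (NULL, NULL, Liam, NULL); (NULL, NULL, Nora, NULL); (NULL, NULL, Uma, NULL); (NULL, NULL, Vik, NULL); (NULL, NULL, NULL, NULL)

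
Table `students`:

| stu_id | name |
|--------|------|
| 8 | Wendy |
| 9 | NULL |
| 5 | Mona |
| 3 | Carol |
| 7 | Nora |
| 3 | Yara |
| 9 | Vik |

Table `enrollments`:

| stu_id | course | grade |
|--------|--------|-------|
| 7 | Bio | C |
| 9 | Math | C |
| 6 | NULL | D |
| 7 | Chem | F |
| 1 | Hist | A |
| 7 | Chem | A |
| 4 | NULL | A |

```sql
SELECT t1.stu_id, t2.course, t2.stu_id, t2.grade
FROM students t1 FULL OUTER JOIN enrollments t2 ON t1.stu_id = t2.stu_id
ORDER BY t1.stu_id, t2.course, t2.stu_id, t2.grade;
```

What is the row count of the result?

12

FULL OUTER JOIN keeps every row from both sides; unmatched rows get NULL for the other side's columns.
Matching on t1.stu_id = t2.stu_id.
- stu_id=8: no t2 row matches, row kept with t2 columns NULL.
- stu_id=9: 1 matching t2 row(s), so 1 row(s) emitted.
- stu_id=5: no t2 row matches, row kept with t2 columns NULL.
- stu_id=3: no t2 row matches, row kept with t2 columns NULL.
- stu_id=7: 3 matching t2 row(s), so 3 row(s) emitted.
- stu_id=3: no t2 row matches, row kept with t2 columns NULL.
- stu_id=9: 1 matching t2 row(s), so 1 row(s) emitted.
- 3 row(s) from t2 found no t1 partner → padded with NULL.
Total: 5 matched + 7 padded = 12 rows.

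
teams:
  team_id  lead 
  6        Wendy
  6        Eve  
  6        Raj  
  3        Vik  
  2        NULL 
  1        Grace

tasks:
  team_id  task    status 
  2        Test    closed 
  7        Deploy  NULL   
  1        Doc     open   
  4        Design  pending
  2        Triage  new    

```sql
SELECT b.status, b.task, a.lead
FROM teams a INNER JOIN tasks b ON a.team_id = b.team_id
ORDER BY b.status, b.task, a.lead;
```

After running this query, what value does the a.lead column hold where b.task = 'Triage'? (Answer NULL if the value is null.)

NULL

INNER JOIN keeps only pairs where the ON condition holds.
Matching on a.team_id = b.team_id.
Matched pairs: 3.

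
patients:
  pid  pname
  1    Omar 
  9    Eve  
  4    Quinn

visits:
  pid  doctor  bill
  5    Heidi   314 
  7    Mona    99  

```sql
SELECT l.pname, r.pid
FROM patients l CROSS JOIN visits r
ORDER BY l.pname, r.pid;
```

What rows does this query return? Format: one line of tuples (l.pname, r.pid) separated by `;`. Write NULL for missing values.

CROSS JOIN pairs every row of `patients` with every row of `visits`: 3 × 2 = 6 rows.

(Eve, 5); (Eve, 7); (Omar, 5); (Omar, 7); (Quinn, 5); (Quinn, 7)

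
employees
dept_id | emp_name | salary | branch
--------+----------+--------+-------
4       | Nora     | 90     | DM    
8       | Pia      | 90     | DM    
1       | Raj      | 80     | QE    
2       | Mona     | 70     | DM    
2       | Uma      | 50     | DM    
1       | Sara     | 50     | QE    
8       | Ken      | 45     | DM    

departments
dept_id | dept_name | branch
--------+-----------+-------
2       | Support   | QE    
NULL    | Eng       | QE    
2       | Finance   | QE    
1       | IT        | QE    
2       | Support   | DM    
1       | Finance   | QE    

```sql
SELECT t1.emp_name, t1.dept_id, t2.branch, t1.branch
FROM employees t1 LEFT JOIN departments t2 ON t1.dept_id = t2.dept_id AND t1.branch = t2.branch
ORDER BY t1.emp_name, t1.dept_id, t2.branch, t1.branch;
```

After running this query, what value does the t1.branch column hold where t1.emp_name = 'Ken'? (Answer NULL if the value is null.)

LEFT JOIN keeps every row from `employees`; unmatched rows get NULL for `departments`'s columns.
Matching on t1.dept_id = t2.dept_id AND t1.branch = t2.branch. A NULL in a compared column never satisfies the condition.
- dept_id=4, branch=DM: no t2 row matches, row kept with t2 columns NULL.
- dept_id=8, branch=DM: no t2 row matches, row kept with t2 columns NULL.
- dept_id=1, branch=QE: 2 matching t2 row(s), so 2 row(s) emitted.
- dept_id=2, branch=DM: 1 matching t2 row(s), so 1 row(s) emitted.
- dept_id=2, branch=DM: 1 matching t2 row(s), so 1 row(s) emitted.
- dept_id=1, branch=QE: 2 matching t2 row(s), so 2 row(s) emitted.
- dept_id=8, branch=DM: no t2 row matches, row kept with t2 columns NULL.

DM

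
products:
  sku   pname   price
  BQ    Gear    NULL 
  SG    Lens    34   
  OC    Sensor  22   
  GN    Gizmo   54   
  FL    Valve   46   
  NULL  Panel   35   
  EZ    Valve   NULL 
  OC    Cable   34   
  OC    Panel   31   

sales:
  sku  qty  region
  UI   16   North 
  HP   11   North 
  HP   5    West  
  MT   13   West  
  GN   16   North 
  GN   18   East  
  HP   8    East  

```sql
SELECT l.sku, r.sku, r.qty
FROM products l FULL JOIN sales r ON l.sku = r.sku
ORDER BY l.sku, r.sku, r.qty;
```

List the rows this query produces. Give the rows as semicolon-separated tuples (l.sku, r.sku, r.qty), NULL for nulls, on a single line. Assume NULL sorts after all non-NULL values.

FULL OUTER JOIN keeps every row from both sides; unmatched rows get NULL for the other side's columns.
Matching on l.sku = r.sku. A NULL in a compared column never satisfies the condition.
- l (sku=BQ) has no partner → padded with NULL.
- l (sku=SG) has no partner → padded with NULL.
- l (sku=OC) has no partner → padded with NULL.
- l (sku=GN) pairs with 2 row(s) of r.
- l (sku=FL) has no partner → padded with NULL.
- l (sku=NULL) has no partner → padded with NULL.
- l (sku=EZ) has no partner → padded with NULL.
- l (sku=OC) has no partner → padded with NULL.
- l (sku=OC) has no partner → padded with NULL.
- 5 r row(s) had no l match → kept, l columns NULL.

(BQ, NULL, NULL); (EZ, NULL, NULL); (FL, NULL, NULL); (GN, GN, 16); (GN, GN, 18); (OC, NULL, NULL); (OC, NULL, NULL); (OC, NULL, NULL); (SG, NULL, NULL); (NULL, HP, 5); (NULL, HP, 8); (NULL, HP, 11); (NULL, MT, 13); (NULL, UI, 16); (NULL, NULL, NULL)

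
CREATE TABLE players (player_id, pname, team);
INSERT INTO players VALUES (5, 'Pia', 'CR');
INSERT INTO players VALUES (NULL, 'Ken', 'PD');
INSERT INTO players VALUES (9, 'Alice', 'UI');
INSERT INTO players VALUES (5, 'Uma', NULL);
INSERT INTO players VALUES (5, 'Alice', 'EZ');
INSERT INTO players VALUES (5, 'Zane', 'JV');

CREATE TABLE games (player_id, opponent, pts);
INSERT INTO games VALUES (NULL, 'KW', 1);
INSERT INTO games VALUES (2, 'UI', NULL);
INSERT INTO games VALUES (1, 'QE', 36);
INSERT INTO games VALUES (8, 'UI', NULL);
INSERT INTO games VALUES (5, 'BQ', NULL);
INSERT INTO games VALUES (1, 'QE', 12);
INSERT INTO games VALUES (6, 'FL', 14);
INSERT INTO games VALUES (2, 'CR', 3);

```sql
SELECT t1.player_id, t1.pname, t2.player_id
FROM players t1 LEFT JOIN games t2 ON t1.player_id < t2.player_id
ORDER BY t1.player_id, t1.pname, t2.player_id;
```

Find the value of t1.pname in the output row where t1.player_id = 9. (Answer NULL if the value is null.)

LEFT JOIN keeps every row from `players`; unmatched rows get NULL for `games`'s columns.
Matching on t1.player_id < t2.player_id. A NULL in a compared column never satisfies the condition.
- player_id=5: 2 matching t2 row(s), so 2 row(s) emitted.
- player_id=NULL: no t2 row matches, row kept with t2 columns NULL.
- player_id=9: no t2 row matches, row kept with t2 columns NULL.
- player_id=5: 2 matching t2 row(s), so 2 row(s) emitted.
- player_id=5: 2 matching t2 row(s), so 2 row(s) emitted.
- player_id=5: 2 matching t2 row(s), so 2 row(s) emitted.

Alice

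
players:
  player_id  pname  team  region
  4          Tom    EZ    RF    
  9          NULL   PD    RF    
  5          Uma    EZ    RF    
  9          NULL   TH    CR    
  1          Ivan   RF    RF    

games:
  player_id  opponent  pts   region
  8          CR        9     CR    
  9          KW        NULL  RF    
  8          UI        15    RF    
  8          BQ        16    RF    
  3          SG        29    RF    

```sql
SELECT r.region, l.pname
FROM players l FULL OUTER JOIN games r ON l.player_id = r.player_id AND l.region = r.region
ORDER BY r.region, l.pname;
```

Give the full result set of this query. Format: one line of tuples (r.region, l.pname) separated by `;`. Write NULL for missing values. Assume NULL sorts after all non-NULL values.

(CR, NULL); (RF, NULL); (RF, NULL); (RF, NULL); (RF, NULL); (NULL, Ivan); (NULL, Tom); (NULL, Uma); (NULL, NULL)

FULL OUTER JOIN keeps every row from both sides; unmatched rows get NULL for the other side's columns.
Matching on l.player_id = r.player_id AND l.region = r.region.
Matched pairs: 1; unmatched l rows kept: 4; unmatched r rows kept: 4.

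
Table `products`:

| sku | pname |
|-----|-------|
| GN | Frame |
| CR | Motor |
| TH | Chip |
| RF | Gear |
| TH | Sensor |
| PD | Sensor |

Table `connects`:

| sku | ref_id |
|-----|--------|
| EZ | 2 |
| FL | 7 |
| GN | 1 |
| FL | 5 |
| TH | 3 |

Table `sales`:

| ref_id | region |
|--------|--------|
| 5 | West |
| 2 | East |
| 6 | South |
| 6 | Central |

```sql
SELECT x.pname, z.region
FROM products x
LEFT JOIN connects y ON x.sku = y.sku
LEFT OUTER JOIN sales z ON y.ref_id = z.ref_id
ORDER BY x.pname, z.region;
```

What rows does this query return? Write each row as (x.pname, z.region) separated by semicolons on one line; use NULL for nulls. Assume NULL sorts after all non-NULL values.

Joins associate left-to-right: products LEFT JOIN connects on sku gives 6 intermediate row(s).
Then LEFT JOIN `sales z` on ref_id: each of those 6 rows is kept; rows whose y.ref_id has no match in z get NULL for z's columns.

(Chip, NULL); (Frame, NULL); (Gear, NULL); (Motor, NULL); (Sensor, NULL); (Sensor, NULL)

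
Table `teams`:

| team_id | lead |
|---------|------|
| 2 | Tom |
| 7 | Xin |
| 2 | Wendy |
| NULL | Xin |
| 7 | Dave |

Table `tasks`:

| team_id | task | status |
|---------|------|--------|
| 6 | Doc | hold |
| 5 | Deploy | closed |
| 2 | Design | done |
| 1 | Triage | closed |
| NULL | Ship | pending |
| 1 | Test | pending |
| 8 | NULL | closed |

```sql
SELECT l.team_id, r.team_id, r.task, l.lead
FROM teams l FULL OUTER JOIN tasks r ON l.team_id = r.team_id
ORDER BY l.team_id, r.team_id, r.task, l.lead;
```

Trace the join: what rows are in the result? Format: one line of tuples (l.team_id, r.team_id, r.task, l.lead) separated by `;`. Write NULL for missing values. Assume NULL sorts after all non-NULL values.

FULL OUTER JOIN keeps every row from both sides; unmatched rows get NULL for the other side's columns.
Matching on l.team_id = r.team_id. A NULL in a compared column never satisfies the condition.
- l (team_id=2) pairs with 1 row(s) of r.
- l (team_id=7) has no partner → padded with NULL.
- l (team_id=2) pairs with 1 row(s) of r.
- l (team_id=NULL) has no partner → padded with NULL.
- l (team_id=7) has no partner → padded with NULL.
- 6 r row(s) had no l match → kept, l columns NULL.

(2, 2, Design, Tom); (2, 2, Design, Wendy); (7, NULL, NULL, Dave); (7, NULL, NULL, Xin); (NULL, 1, Test, NULL); (NULL, 1, Triage, NULL); (NULL, 5, Deploy, NULL); (NULL, 6, Doc, NULL); (NULL, 8, NULL, NULL); (NULL, NULL, Ship, NULL); (NULL, NULL, NULL, Xin)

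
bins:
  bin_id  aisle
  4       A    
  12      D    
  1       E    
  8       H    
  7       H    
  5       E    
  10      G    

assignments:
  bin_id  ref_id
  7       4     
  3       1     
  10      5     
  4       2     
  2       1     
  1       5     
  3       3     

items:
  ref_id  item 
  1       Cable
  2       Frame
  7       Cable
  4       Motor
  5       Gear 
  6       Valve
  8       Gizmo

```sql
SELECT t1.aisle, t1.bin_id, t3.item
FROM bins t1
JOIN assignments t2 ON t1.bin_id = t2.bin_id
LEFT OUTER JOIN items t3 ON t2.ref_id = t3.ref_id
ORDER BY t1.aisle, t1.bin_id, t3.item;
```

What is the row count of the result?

Step 1 — t1 INNER JOIN t2 on bin_id → 4 row(s).
Then LEFT JOIN `items t3` on ref_id: each of those 4 rows is kept; rows whose t2.ref_id has no match in t3 get NULL for t3's columns.
Result: 4 row(s).

4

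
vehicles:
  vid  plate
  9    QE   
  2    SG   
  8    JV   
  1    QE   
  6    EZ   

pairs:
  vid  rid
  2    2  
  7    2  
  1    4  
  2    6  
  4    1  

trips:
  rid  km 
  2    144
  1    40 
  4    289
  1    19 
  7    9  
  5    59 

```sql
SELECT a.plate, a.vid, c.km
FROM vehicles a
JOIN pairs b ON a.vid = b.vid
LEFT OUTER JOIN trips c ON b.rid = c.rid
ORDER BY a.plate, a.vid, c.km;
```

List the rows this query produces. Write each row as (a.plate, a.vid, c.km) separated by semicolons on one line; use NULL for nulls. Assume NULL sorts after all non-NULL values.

Step 1 — a INNER JOIN b on vid → 3 row(s).
Then LEFT JOIN `trips c` on rid: each of those 3 rows is kept; rows whose b.rid has no match in c get NULL for c's columns.

(QE, 1, 289); (SG, 2, 144); (SG, 2, NULL)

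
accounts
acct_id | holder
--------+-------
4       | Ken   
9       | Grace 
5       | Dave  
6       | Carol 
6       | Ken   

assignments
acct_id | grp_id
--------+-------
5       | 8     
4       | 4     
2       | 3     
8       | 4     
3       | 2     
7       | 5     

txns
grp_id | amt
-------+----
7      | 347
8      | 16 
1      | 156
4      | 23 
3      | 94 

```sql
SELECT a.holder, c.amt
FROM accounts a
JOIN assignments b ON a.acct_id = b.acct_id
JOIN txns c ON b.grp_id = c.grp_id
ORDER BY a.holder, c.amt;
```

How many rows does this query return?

2

Evaluate left to right. First `accounts a INNER JOIN assignments b` on acct_id: 2 row(s).
Then INNER JOIN `txns c` on grp_id: keep only rows whose b.grp_id appears in c.
Result: 2 row(s).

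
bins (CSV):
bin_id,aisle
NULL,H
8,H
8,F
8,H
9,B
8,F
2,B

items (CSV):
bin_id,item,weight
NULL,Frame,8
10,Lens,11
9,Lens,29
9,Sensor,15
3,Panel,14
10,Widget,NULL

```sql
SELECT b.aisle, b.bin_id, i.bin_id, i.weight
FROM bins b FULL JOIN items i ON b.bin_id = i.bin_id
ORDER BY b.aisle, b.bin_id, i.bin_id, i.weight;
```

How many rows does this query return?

12

FULL OUTER JOIN keeps every row from both sides; unmatched rows get NULL for the other side's columns.
Matching on b.bin_id = i.bin_id. A NULL in a compared column never satisfies the condition.
- bin_id=NULL: no i row matches, row kept with i columns NULL.
- bin_id=8: no i row matches, row kept with i columns NULL.
- bin_id=8: no i row matches, row kept with i columns NULL.
- bin_id=8: no i row matches, row kept with i columns NULL.
- bin_id=9: 2 matching i row(s), so 2 row(s) emitted.
- bin_id=8: no i row matches, row kept with i columns NULL.
- bin_id=2: no i row matches, row kept with i columns NULL.
- 4 i row(s) had no b match → kept, b columns NULL.
Total: 2 matched + 10 padded = 12 rows.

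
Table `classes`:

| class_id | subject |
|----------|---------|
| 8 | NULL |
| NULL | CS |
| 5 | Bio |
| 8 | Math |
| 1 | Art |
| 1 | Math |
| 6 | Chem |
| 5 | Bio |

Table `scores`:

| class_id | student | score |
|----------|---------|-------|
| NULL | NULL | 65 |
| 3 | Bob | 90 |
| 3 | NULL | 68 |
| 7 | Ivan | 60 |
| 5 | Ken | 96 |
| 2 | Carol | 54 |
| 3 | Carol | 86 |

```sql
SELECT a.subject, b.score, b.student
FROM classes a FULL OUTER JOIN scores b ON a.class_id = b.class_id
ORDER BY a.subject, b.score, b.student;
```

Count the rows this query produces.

14

FULL OUTER JOIN keeps every row from both sides; unmatched rows get NULL for the other side's columns.
Matching on a.class_id = b.class_id. A NULL in a compared column never satisfies the condition.
- class_id=8: no b row matches, row kept with b columns NULL.
- class_id=NULL: no b row matches, row kept with b columns NULL.
- class_id=5: 1 matching b row(s), so 1 row(s) emitted.
- class_id=8: no b row matches, row kept with b columns NULL.
- class_id=1: no b row matches, row kept with b columns NULL.
- class_id=1: no b row matches, row kept with b columns NULL.
- class_id=6: no b row matches, row kept with b columns NULL.
- class_id=5: 1 matching b row(s), so 1 row(s) emitted.
- 6 row(s) from b found no a partner → padded with NULL.
Total: 2 matched + 12 padded = 14 rows.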